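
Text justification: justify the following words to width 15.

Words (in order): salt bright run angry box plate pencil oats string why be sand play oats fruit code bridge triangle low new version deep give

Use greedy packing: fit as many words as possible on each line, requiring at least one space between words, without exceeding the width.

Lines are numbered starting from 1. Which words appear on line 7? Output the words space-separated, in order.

Line 1: ['salt', 'bright', 'run'] (min_width=15, slack=0)
Line 2: ['angry', 'box', 'plate'] (min_width=15, slack=0)
Line 3: ['pencil', 'oats'] (min_width=11, slack=4)
Line 4: ['string', 'why', 'be'] (min_width=13, slack=2)
Line 5: ['sand', 'play', 'oats'] (min_width=14, slack=1)
Line 6: ['fruit', 'code'] (min_width=10, slack=5)
Line 7: ['bridge', 'triangle'] (min_width=15, slack=0)
Line 8: ['low', 'new', 'version'] (min_width=15, slack=0)
Line 9: ['deep', 'give'] (min_width=9, slack=6)

Answer: bridge triangle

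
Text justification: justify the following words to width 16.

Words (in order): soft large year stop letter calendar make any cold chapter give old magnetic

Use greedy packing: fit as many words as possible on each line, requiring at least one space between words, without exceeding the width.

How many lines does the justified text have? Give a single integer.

Line 1: ['soft', 'large', 'year'] (min_width=15, slack=1)
Line 2: ['stop', 'letter'] (min_width=11, slack=5)
Line 3: ['calendar', 'make'] (min_width=13, slack=3)
Line 4: ['any', 'cold', 'chapter'] (min_width=16, slack=0)
Line 5: ['give', 'old'] (min_width=8, slack=8)
Line 6: ['magnetic'] (min_width=8, slack=8)
Total lines: 6

Answer: 6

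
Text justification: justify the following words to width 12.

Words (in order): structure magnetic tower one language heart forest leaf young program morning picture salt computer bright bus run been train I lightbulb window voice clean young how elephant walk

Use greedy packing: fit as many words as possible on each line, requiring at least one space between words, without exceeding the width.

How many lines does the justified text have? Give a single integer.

Answer: 18

Derivation:
Line 1: ['structure'] (min_width=9, slack=3)
Line 2: ['magnetic'] (min_width=8, slack=4)
Line 3: ['tower', 'one'] (min_width=9, slack=3)
Line 4: ['language'] (min_width=8, slack=4)
Line 5: ['heart', 'forest'] (min_width=12, slack=0)
Line 6: ['leaf', 'young'] (min_width=10, slack=2)
Line 7: ['program'] (min_width=7, slack=5)
Line 8: ['morning'] (min_width=7, slack=5)
Line 9: ['picture', 'salt'] (min_width=12, slack=0)
Line 10: ['computer'] (min_width=8, slack=4)
Line 11: ['bright', 'bus'] (min_width=10, slack=2)
Line 12: ['run', 'been'] (min_width=8, slack=4)
Line 13: ['train', 'I'] (min_width=7, slack=5)
Line 14: ['lightbulb'] (min_width=9, slack=3)
Line 15: ['window', 'voice'] (min_width=12, slack=0)
Line 16: ['clean', 'young'] (min_width=11, slack=1)
Line 17: ['how', 'elephant'] (min_width=12, slack=0)
Line 18: ['walk'] (min_width=4, slack=8)
Total lines: 18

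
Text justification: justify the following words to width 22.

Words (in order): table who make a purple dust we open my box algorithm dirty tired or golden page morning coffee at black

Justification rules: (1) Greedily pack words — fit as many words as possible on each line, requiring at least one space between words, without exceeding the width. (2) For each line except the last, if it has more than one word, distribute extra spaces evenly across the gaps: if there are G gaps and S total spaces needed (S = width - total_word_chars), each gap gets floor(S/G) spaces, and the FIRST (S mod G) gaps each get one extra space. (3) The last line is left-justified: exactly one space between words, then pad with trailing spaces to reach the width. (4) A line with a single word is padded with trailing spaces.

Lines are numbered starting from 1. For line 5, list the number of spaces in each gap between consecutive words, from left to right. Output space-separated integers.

Line 1: ['table', 'who', 'make', 'a'] (min_width=16, slack=6)
Line 2: ['purple', 'dust', 'we', 'open', 'my'] (min_width=22, slack=0)
Line 3: ['box', 'algorithm', 'dirty'] (min_width=19, slack=3)
Line 4: ['tired', 'or', 'golden', 'page'] (min_width=20, slack=2)
Line 5: ['morning', 'coffee', 'at'] (min_width=17, slack=5)
Line 6: ['black'] (min_width=5, slack=17)

Answer: 4 3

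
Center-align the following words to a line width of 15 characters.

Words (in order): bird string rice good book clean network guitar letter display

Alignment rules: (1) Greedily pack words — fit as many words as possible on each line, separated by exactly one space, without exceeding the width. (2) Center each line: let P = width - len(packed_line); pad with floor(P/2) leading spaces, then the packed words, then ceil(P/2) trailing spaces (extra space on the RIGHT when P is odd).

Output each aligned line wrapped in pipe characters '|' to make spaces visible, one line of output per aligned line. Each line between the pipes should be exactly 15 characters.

Answer: |  bird string  |
|rice good book |
| clean network |
| guitar letter |
|    display    |

Derivation:
Line 1: ['bird', 'string'] (min_width=11, slack=4)
Line 2: ['rice', 'good', 'book'] (min_width=14, slack=1)
Line 3: ['clean', 'network'] (min_width=13, slack=2)
Line 4: ['guitar', 'letter'] (min_width=13, slack=2)
Line 5: ['display'] (min_width=7, slack=8)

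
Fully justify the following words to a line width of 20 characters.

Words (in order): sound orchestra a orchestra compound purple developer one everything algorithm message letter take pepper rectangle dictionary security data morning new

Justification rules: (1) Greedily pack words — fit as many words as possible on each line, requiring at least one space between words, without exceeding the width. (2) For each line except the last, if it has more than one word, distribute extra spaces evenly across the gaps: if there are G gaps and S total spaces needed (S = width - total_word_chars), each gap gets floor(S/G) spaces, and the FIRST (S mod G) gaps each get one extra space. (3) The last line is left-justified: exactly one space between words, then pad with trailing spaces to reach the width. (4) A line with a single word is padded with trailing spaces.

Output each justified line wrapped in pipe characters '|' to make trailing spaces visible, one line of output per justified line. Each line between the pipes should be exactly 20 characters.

Line 1: ['sound', 'orchestra', 'a'] (min_width=17, slack=3)
Line 2: ['orchestra', 'compound'] (min_width=18, slack=2)
Line 3: ['purple', 'developer', 'one'] (min_width=20, slack=0)
Line 4: ['everything', 'algorithm'] (min_width=20, slack=0)
Line 5: ['message', 'letter', 'take'] (min_width=19, slack=1)
Line 6: ['pepper', 'rectangle'] (min_width=16, slack=4)
Line 7: ['dictionary', 'security'] (min_width=19, slack=1)
Line 8: ['data', 'morning', 'new'] (min_width=16, slack=4)

Answer: |sound   orchestra  a|
|orchestra   compound|
|purple developer one|
|everything algorithm|
|message  letter take|
|pepper     rectangle|
|dictionary  security|
|data morning new    |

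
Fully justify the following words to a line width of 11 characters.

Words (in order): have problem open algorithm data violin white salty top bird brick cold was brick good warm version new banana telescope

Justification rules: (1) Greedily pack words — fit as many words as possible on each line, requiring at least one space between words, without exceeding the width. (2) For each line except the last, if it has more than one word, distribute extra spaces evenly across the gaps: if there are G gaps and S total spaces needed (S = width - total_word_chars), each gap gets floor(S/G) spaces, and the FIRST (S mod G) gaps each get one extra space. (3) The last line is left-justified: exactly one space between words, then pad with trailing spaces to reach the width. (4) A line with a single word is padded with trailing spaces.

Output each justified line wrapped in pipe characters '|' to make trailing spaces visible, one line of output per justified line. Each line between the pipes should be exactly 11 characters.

Line 1: ['have'] (min_width=4, slack=7)
Line 2: ['problem'] (min_width=7, slack=4)
Line 3: ['open'] (min_width=4, slack=7)
Line 4: ['algorithm'] (min_width=9, slack=2)
Line 5: ['data', 'violin'] (min_width=11, slack=0)
Line 6: ['white', 'salty'] (min_width=11, slack=0)
Line 7: ['top', 'bird'] (min_width=8, slack=3)
Line 8: ['brick', 'cold'] (min_width=10, slack=1)
Line 9: ['was', 'brick'] (min_width=9, slack=2)
Line 10: ['good', 'warm'] (min_width=9, slack=2)
Line 11: ['version', 'new'] (min_width=11, slack=0)
Line 12: ['banana'] (min_width=6, slack=5)
Line 13: ['telescope'] (min_width=9, slack=2)

Answer: |have       |
|problem    |
|open       |
|algorithm  |
|data violin|
|white salty|
|top    bird|
|brick  cold|
|was   brick|
|good   warm|
|version new|
|banana     |
|telescope  |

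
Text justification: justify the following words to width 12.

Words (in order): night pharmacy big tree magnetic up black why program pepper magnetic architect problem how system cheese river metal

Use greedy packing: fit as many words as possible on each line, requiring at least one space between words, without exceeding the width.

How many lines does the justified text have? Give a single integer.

Line 1: ['night'] (min_width=5, slack=7)
Line 2: ['pharmacy', 'big'] (min_width=12, slack=0)
Line 3: ['tree'] (min_width=4, slack=8)
Line 4: ['magnetic', 'up'] (min_width=11, slack=1)
Line 5: ['black', 'why'] (min_width=9, slack=3)
Line 6: ['program'] (min_width=7, slack=5)
Line 7: ['pepper'] (min_width=6, slack=6)
Line 8: ['magnetic'] (min_width=8, slack=4)
Line 9: ['architect'] (min_width=9, slack=3)
Line 10: ['problem', 'how'] (min_width=11, slack=1)
Line 11: ['system'] (min_width=6, slack=6)
Line 12: ['cheese', 'river'] (min_width=12, slack=0)
Line 13: ['metal'] (min_width=5, slack=7)
Total lines: 13

Answer: 13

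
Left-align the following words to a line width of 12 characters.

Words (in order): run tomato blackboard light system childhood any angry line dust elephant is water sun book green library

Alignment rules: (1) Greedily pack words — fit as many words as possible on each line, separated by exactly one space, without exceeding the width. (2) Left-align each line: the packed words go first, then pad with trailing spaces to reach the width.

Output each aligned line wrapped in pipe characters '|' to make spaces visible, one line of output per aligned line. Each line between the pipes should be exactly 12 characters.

Line 1: ['run', 'tomato'] (min_width=10, slack=2)
Line 2: ['blackboard'] (min_width=10, slack=2)
Line 3: ['light', 'system'] (min_width=12, slack=0)
Line 4: ['childhood'] (min_width=9, slack=3)
Line 5: ['any', 'angry'] (min_width=9, slack=3)
Line 6: ['line', 'dust'] (min_width=9, slack=3)
Line 7: ['elephant', 'is'] (min_width=11, slack=1)
Line 8: ['water', 'sun'] (min_width=9, slack=3)
Line 9: ['book', 'green'] (min_width=10, slack=2)
Line 10: ['library'] (min_width=7, slack=5)

Answer: |run tomato  |
|blackboard  |
|light system|
|childhood   |
|any angry   |
|line dust   |
|elephant is |
|water sun   |
|book green  |
|library     |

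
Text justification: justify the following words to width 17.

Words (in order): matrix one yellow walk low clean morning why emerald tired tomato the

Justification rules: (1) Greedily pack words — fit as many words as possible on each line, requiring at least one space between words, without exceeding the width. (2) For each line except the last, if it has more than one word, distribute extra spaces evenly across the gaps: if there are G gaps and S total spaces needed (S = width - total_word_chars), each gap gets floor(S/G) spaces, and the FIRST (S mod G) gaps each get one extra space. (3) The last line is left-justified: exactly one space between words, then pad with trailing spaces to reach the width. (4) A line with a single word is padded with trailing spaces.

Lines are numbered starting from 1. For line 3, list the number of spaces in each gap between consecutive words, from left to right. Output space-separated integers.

Answer: 7

Derivation:
Line 1: ['matrix', 'one', 'yellow'] (min_width=17, slack=0)
Line 2: ['walk', 'low', 'clean'] (min_width=14, slack=3)
Line 3: ['morning', 'why'] (min_width=11, slack=6)
Line 4: ['emerald', 'tired'] (min_width=13, slack=4)
Line 5: ['tomato', 'the'] (min_width=10, slack=7)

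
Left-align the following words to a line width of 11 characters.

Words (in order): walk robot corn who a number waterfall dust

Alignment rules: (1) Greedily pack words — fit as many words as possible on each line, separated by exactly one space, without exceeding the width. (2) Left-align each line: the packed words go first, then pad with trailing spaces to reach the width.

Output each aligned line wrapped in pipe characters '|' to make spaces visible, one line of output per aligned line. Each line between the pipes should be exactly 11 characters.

Line 1: ['walk', 'robot'] (min_width=10, slack=1)
Line 2: ['corn', 'who', 'a'] (min_width=10, slack=1)
Line 3: ['number'] (min_width=6, slack=5)
Line 4: ['waterfall'] (min_width=9, slack=2)
Line 5: ['dust'] (min_width=4, slack=7)

Answer: |walk robot |
|corn who a |
|number     |
|waterfall  |
|dust       |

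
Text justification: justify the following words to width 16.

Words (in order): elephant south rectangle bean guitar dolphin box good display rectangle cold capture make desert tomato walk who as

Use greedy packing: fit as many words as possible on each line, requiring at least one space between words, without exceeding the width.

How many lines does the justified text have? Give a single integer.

Answer: 8

Derivation:
Line 1: ['elephant', 'south'] (min_width=14, slack=2)
Line 2: ['rectangle', 'bean'] (min_width=14, slack=2)
Line 3: ['guitar', 'dolphin'] (min_width=14, slack=2)
Line 4: ['box', 'good', 'display'] (min_width=16, slack=0)
Line 5: ['rectangle', 'cold'] (min_width=14, slack=2)
Line 6: ['capture', 'make'] (min_width=12, slack=4)
Line 7: ['desert', 'tomato'] (min_width=13, slack=3)
Line 8: ['walk', 'who', 'as'] (min_width=11, slack=5)
Total lines: 8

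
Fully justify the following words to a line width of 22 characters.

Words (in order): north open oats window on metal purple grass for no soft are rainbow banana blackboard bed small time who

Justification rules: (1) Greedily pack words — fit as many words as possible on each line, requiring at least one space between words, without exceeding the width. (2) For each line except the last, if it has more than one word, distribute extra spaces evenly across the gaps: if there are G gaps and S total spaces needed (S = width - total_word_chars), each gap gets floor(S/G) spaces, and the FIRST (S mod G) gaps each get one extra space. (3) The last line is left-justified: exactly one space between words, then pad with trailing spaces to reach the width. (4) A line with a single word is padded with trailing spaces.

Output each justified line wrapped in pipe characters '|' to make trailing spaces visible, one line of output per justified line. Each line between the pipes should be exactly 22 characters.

Answer: |north open oats window|
|on  metal purple grass|
|for    no   soft   are|
|rainbow         banana|
|blackboard  bed  small|
|time who              |

Derivation:
Line 1: ['north', 'open', 'oats', 'window'] (min_width=22, slack=0)
Line 2: ['on', 'metal', 'purple', 'grass'] (min_width=21, slack=1)
Line 3: ['for', 'no', 'soft', 'are'] (min_width=15, slack=7)
Line 4: ['rainbow', 'banana'] (min_width=14, slack=8)
Line 5: ['blackboard', 'bed', 'small'] (min_width=20, slack=2)
Line 6: ['time', 'who'] (min_width=8, slack=14)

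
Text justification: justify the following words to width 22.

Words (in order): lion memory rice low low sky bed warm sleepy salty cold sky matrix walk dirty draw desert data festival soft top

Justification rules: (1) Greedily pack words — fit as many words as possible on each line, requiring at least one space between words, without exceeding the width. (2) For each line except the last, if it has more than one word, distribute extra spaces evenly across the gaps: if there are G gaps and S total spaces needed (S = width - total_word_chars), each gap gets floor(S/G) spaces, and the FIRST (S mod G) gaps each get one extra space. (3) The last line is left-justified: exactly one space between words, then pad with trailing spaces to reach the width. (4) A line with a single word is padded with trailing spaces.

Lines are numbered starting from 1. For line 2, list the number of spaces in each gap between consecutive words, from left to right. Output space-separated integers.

Answer: 3 3 3

Derivation:
Line 1: ['lion', 'memory', 'rice', 'low'] (min_width=20, slack=2)
Line 2: ['low', 'sky', 'bed', 'warm'] (min_width=16, slack=6)
Line 3: ['sleepy', 'salty', 'cold', 'sky'] (min_width=21, slack=1)
Line 4: ['matrix', 'walk', 'dirty', 'draw'] (min_width=22, slack=0)
Line 5: ['desert', 'data', 'festival'] (min_width=20, slack=2)
Line 6: ['soft', 'top'] (min_width=8, slack=14)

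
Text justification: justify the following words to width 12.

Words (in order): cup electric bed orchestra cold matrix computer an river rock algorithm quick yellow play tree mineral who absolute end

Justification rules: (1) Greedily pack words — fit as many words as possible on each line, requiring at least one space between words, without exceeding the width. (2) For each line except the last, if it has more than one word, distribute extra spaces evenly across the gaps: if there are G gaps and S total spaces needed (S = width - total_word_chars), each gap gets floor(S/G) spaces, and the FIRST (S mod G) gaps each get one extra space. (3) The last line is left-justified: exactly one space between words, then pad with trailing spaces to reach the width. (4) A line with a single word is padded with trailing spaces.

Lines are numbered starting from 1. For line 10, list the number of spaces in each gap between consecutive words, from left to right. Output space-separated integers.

Answer: 2

Derivation:
Line 1: ['cup', 'electric'] (min_width=12, slack=0)
Line 2: ['bed'] (min_width=3, slack=9)
Line 3: ['orchestra'] (min_width=9, slack=3)
Line 4: ['cold', 'matrix'] (min_width=11, slack=1)
Line 5: ['computer', 'an'] (min_width=11, slack=1)
Line 6: ['river', 'rock'] (min_width=10, slack=2)
Line 7: ['algorithm'] (min_width=9, slack=3)
Line 8: ['quick', 'yellow'] (min_width=12, slack=0)
Line 9: ['play', 'tree'] (min_width=9, slack=3)
Line 10: ['mineral', 'who'] (min_width=11, slack=1)
Line 11: ['absolute', 'end'] (min_width=12, slack=0)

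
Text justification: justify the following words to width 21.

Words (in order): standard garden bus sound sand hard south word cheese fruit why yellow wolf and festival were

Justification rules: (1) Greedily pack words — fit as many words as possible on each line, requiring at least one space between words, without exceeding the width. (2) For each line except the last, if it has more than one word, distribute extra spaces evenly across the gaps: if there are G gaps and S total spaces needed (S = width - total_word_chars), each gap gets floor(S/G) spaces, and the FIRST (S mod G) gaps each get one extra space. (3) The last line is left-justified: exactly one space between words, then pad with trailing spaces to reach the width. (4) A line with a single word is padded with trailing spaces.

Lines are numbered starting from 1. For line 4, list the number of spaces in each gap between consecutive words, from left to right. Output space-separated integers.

Line 1: ['standard', 'garden', 'bus'] (min_width=19, slack=2)
Line 2: ['sound', 'sand', 'hard', 'south'] (min_width=21, slack=0)
Line 3: ['word', 'cheese', 'fruit', 'why'] (min_width=21, slack=0)
Line 4: ['yellow', 'wolf', 'and'] (min_width=15, slack=6)
Line 5: ['festival', 'were'] (min_width=13, slack=8)

Answer: 4 4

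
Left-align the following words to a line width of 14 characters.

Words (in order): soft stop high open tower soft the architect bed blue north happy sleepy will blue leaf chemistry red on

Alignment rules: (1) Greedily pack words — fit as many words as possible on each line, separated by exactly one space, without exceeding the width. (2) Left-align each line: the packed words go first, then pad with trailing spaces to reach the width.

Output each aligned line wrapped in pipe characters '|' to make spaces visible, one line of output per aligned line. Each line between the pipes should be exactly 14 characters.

Answer: |soft stop high|
|open tower    |
|soft the      |
|architect bed |
|blue north    |
|happy sleepy  |
|will blue leaf|
|chemistry red |
|on            |

Derivation:
Line 1: ['soft', 'stop', 'high'] (min_width=14, slack=0)
Line 2: ['open', 'tower'] (min_width=10, slack=4)
Line 3: ['soft', 'the'] (min_width=8, slack=6)
Line 4: ['architect', 'bed'] (min_width=13, slack=1)
Line 5: ['blue', 'north'] (min_width=10, slack=4)
Line 6: ['happy', 'sleepy'] (min_width=12, slack=2)
Line 7: ['will', 'blue', 'leaf'] (min_width=14, slack=0)
Line 8: ['chemistry', 'red'] (min_width=13, slack=1)
Line 9: ['on'] (min_width=2, slack=12)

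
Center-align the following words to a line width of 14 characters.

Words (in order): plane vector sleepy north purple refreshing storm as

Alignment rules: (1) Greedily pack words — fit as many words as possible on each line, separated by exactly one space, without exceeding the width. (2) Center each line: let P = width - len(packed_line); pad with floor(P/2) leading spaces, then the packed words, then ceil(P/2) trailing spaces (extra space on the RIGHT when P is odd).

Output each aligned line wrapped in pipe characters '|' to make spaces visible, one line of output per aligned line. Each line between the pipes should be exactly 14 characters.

Line 1: ['plane', 'vector'] (min_width=12, slack=2)
Line 2: ['sleepy', 'north'] (min_width=12, slack=2)
Line 3: ['purple'] (min_width=6, slack=8)
Line 4: ['refreshing'] (min_width=10, slack=4)
Line 5: ['storm', 'as'] (min_width=8, slack=6)

Answer: | plane vector |
| sleepy north |
|    purple    |
|  refreshing  |
|   storm as   |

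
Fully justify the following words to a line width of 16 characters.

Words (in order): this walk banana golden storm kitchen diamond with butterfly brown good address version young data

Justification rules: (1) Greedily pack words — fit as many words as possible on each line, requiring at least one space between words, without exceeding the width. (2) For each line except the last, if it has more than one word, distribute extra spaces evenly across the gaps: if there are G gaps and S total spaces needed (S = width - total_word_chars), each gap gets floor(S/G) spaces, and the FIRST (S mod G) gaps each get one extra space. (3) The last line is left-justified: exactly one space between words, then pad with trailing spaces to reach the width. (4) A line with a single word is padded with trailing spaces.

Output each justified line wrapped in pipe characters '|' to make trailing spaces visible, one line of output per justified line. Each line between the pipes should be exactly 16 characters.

Answer: |this walk banana|
|golden     storm|
|kitchen  diamond|
|with   butterfly|
|brown       good|
|address  version|
|young data      |

Derivation:
Line 1: ['this', 'walk', 'banana'] (min_width=16, slack=0)
Line 2: ['golden', 'storm'] (min_width=12, slack=4)
Line 3: ['kitchen', 'diamond'] (min_width=15, slack=1)
Line 4: ['with', 'butterfly'] (min_width=14, slack=2)
Line 5: ['brown', 'good'] (min_width=10, slack=6)
Line 6: ['address', 'version'] (min_width=15, slack=1)
Line 7: ['young', 'data'] (min_width=10, slack=6)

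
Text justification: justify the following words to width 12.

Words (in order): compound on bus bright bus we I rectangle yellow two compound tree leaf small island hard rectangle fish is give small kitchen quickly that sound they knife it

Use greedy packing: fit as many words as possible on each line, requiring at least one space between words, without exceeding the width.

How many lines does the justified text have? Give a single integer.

Line 1: ['compound', 'on'] (min_width=11, slack=1)
Line 2: ['bus', 'bright'] (min_width=10, slack=2)
Line 3: ['bus', 'we', 'I'] (min_width=8, slack=4)
Line 4: ['rectangle'] (min_width=9, slack=3)
Line 5: ['yellow', 'two'] (min_width=10, slack=2)
Line 6: ['compound'] (min_width=8, slack=4)
Line 7: ['tree', 'leaf'] (min_width=9, slack=3)
Line 8: ['small', 'island'] (min_width=12, slack=0)
Line 9: ['hard'] (min_width=4, slack=8)
Line 10: ['rectangle'] (min_width=9, slack=3)
Line 11: ['fish', 'is', 'give'] (min_width=12, slack=0)
Line 12: ['small'] (min_width=5, slack=7)
Line 13: ['kitchen'] (min_width=7, slack=5)
Line 14: ['quickly', 'that'] (min_width=12, slack=0)
Line 15: ['sound', 'they'] (min_width=10, slack=2)
Line 16: ['knife', 'it'] (min_width=8, slack=4)
Total lines: 16

Answer: 16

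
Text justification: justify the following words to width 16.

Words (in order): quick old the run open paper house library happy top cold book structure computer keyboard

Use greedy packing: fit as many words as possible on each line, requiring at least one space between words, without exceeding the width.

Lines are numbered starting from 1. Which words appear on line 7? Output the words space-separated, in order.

Answer: keyboard

Derivation:
Line 1: ['quick', 'old', 'the'] (min_width=13, slack=3)
Line 2: ['run', 'open', 'paper'] (min_width=14, slack=2)
Line 3: ['house', 'library'] (min_width=13, slack=3)
Line 4: ['happy', 'top', 'cold'] (min_width=14, slack=2)
Line 5: ['book', 'structure'] (min_width=14, slack=2)
Line 6: ['computer'] (min_width=8, slack=8)
Line 7: ['keyboard'] (min_width=8, slack=8)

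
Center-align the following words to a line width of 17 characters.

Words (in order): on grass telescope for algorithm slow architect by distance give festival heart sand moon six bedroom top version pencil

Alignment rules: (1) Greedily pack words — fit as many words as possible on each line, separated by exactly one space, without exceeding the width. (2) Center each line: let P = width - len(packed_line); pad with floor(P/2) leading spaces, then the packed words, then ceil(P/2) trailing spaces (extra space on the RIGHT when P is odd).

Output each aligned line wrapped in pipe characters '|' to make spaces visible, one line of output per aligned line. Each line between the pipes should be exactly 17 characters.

Answer: |    on grass     |
|  telescope for  |
| algorithm slow  |
|  architect by   |
|  distance give  |
| festival heart  |
|  sand moon six  |
|   bedroom top   |
| version pencil  |

Derivation:
Line 1: ['on', 'grass'] (min_width=8, slack=9)
Line 2: ['telescope', 'for'] (min_width=13, slack=4)
Line 3: ['algorithm', 'slow'] (min_width=14, slack=3)
Line 4: ['architect', 'by'] (min_width=12, slack=5)
Line 5: ['distance', 'give'] (min_width=13, slack=4)
Line 6: ['festival', 'heart'] (min_width=14, slack=3)
Line 7: ['sand', 'moon', 'six'] (min_width=13, slack=4)
Line 8: ['bedroom', 'top'] (min_width=11, slack=6)
Line 9: ['version', 'pencil'] (min_width=14, slack=3)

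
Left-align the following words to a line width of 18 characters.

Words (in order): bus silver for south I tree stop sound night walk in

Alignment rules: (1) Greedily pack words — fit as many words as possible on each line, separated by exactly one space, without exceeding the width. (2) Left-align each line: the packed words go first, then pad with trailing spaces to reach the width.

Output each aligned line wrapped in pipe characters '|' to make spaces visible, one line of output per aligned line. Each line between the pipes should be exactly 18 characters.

Line 1: ['bus', 'silver', 'for'] (min_width=14, slack=4)
Line 2: ['south', 'I', 'tree', 'stop'] (min_width=17, slack=1)
Line 3: ['sound', 'night', 'walk'] (min_width=16, slack=2)
Line 4: ['in'] (min_width=2, slack=16)

Answer: |bus silver for    |
|south I tree stop |
|sound night walk  |
|in                |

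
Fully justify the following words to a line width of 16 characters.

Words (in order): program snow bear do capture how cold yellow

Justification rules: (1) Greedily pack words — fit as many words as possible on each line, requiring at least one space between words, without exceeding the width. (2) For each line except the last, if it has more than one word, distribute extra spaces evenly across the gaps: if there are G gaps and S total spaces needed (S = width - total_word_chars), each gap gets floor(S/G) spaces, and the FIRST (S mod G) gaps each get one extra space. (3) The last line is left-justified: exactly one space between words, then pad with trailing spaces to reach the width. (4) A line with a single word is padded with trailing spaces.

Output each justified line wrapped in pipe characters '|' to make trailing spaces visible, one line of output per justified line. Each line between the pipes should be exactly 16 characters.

Line 1: ['program', 'snow'] (min_width=12, slack=4)
Line 2: ['bear', 'do', 'capture'] (min_width=15, slack=1)
Line 3: ['how', 'cold', 'yellow'] (min_width=15, slack=1)

Answer: |program     snow|
|bear  do capture|
|how cold yellow |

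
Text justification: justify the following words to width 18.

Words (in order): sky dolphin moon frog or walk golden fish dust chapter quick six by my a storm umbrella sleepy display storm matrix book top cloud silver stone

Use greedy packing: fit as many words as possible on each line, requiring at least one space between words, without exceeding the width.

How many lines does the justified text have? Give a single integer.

Answer: 9

Derivation:
Line 1: ['sky', 'dolphin', 'moon'] (min_width=16, slack=2)
Line 2: ['frog', 'or', 'walk'] (min_width=12, slack=6)
Line 3: ['golden', 'fish', 'dust'] (min_width=16, slack=2)
Line 4: ['chapter', 'quick', 'six'] (min_width=17, slack=1)
Line 5: ['by', 'my', 'a', 'storm'] (min_width=13, slack=5)
Line 6: ['umbrella', 'sleepy'] (min_width=15, slack=3)
Line 7: ['display', 'storm'] (min_width=13, slack=5)
Line 8: ['matrix', 'book', 'top'] (min_width=15, slack=3)
Line 9: ['cloud', 'silver', 'stone'] (min_width=18, slack=0)
Total lines: 9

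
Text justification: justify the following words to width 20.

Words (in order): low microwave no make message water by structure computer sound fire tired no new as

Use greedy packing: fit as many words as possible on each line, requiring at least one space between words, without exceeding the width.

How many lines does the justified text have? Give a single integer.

Answer: 5

Derivation:
Line 1: ['low', 'microwave', 'no'] (min_width=16, slack=4)
Line 2: ['make', 'message', 'water'] (min_width=18, slack=2)
Line 3: ['by', 'structure'] (min_width=12, slack=8)
Line 4: ['computer', 'sound', 'fire'] (min_width=19, slack=1)
Line 5: ['tired', 'no', 'new', 'as'] (min_width=15, slack=5)
Total lines: 5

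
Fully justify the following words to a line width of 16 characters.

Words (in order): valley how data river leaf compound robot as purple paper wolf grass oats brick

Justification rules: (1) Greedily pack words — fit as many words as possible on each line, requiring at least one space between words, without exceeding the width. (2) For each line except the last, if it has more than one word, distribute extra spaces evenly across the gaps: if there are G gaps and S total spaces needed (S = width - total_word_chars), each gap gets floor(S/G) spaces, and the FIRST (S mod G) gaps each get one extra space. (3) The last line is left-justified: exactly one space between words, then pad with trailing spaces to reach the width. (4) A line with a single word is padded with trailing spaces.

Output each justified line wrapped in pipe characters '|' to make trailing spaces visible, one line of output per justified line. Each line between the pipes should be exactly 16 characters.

Answer: |valley  how data|
|river       leaf|
|compound   robot|
|as  purple paper|
|wolf  grass oats|
|brick           |

Derivation:
Line 1: ['valley', 'how', 'data'] (min_width=15, slack=1)
Line 2: ['river', 'leaf'] (min_width=10, slack=6)
Line 3: ['compound', 'robot'] (min_width=14, slack=2)
Line 4: ['as', 'purple', 'paper'] (min_width=15, slack=1)
Line 5: ['wolf', 'grass', 'oats'] (min_width=15, slack=1)
Line 6: ['brick'] (min_width=5, slack=11)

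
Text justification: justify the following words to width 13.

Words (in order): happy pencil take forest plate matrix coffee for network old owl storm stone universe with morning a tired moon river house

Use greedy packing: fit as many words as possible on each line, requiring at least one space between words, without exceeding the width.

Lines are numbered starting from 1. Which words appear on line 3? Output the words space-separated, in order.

Answer: plate matrix

Derivation:
Line 1: ['happy', 'pencil'] (min_width=12, slack=1)
Line 2: ['take', 'forest'] (min_width=11, slack=2)
Line 3: ['plate', 'matrix'] (min_width=12, slack=1)
Line 4: ['coffee', 'for'] (min_width=10, slack=3)
Line 5: ['network', 'old'] (min_width=11, slack=2)
Line 6: ['owl', 'storm'] (min_width=9, slack=4)
Line 7: ['stone'] (min_width=5, slack=8)
Line 8: ['universe', 'with'] (min_width=13, slack=0)
Line 9: ['morning', 'a'] (min_width=9, slack=4)
Line 10: ['tired', 'moon'] (min_width=10, slack=3)
Line 11: ['river', 'house'] (min_width=11, slack=2)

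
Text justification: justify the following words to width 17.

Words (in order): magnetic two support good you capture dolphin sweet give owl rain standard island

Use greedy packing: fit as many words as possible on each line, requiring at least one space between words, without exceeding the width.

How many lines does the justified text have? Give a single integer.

Answer: 6

Derivation:
Line 1: ['magnetic', 'two'] (min_width=12, slack=5)
Line 2: ['support', 'good', 'you'] (min_width=16, slack=1)
Line 3: ['capture', 'dolphin'] (min_width=15, slack=2)
Line 4: ['sweet', 'give', 'owl'] (min_width=14, slack=3)
Line 5: ['rain', 'standard'] (min_width=13, slack=4)
Line 6: ['island'] (min_width=6, slack=11)
Total lines: 6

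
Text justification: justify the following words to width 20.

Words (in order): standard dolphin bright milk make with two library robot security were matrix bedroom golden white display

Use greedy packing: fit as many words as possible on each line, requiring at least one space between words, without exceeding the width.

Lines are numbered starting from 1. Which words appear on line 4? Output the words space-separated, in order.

Answer: robot security were

Derivation:
Line 1: ['standard', 'dolphin'] (min_width=16, slack=4)
Line 2: ['bright', 'milk', 'make'] (min_width=16, slack=4)
Line 3: ['with', 'two', 'library'] (min_width=16, slack=4)
Line 4: ['robot', 'security', 'were'] (min_width=19, slack=1)
Line 5: ['matrix', 'bedroom'] (min_width=14, slack=6)
Line 6: ['golden', 'white', 'display'] (min_width=20, slack=0)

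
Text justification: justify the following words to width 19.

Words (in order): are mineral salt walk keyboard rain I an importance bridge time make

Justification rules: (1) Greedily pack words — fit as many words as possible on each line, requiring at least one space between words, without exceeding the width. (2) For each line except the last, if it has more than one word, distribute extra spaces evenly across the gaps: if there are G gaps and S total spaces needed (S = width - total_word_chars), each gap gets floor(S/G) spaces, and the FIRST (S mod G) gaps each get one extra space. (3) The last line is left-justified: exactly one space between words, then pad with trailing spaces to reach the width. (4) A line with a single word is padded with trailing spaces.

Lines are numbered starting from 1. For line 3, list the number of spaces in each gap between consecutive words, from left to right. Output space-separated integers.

Answer: 3 3

Derivation:
Line 1: ['are', 'mineral', 'salt'] (min_width=16, slack=3)
Line 2: ['walk', 'keyboard', 'rain'] (min_width=18, slack=1)
Line 3: ['I', 'an', 'importance'] (min_width=15, slack=4)
Line 4: ['bridge', 'time', 'make'] (min_width=16, slack=3)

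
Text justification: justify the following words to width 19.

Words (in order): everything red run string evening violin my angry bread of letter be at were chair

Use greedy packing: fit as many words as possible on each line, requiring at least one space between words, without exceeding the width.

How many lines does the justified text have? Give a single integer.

Answer: 5

Derivation:
Line 1: ['everything', 'red', 'run'] (min_width=18, slack=1)
Line 2: ['string', 'evening'] (min_width=14, slack=5)
Line 3: ['violin', 'my', 'angry'] (min_width=15, slack=4)
Line 4: ['bread', 'of', 'letter', 'be'] (min_width=18, slack=1)
Line 5: ['at', 'were', 'chair'] (min_width=13, slack=6)
Total lines: 5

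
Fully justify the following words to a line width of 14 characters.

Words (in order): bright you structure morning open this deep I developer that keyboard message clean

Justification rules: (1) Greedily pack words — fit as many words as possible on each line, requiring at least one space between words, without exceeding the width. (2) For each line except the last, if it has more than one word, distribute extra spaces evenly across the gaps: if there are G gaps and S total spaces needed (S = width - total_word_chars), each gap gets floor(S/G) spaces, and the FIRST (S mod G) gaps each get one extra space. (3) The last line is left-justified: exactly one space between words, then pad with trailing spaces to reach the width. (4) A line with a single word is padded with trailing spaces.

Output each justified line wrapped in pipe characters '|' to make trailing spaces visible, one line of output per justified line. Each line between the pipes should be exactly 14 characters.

Answer: |bright     you|
|structure     |
|morning   open|
|this   deep  I|
|developer that|
|keyboard      |
|message clean |

Derivation:
Line 1: ['bright', 'you'] (min_width=10, slack=4)
Line 2: ['structure'] (min_width=9, slack=5)
Line 3: ['morning', 'open'] (min_width=12, slack=2)
Line 4: ['this', 'deep', 'I'] (min_width=11, slack=3)
Line 5: ['developer', 'that'] (min_width=14, slack=0)
Line 6: ['keyboard'] (min_width=8, slack=6)
Line 7: ['message', 'clean'] (min_width=13, slack=1)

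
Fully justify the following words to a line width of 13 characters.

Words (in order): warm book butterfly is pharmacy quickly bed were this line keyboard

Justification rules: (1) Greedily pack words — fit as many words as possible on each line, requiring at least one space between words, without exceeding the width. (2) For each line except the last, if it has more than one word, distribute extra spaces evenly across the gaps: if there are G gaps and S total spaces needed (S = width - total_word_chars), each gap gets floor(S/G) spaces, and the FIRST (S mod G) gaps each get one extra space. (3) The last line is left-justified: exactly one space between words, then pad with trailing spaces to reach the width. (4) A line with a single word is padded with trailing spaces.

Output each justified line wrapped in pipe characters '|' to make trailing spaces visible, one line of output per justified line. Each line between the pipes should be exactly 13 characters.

Line 1: ['warm', 'book'] (min_width=9, slack=4)
Line 2: ['butterfly', 'is'] (min_width=12, slack=1)
Line 3: ['pharmacy'] (min_width=8, slack=5)
Line 4: ['quickly', 'bed'] (min_width=11, slack=2)
Line 5: ['were', 'this'] (min_width=9, slack=4)
Line 6: ['line', 'keyboard'] (min_width=13, slack=0)

Answer: |warm     book|
|butterfly  is|
|pharmacy     |
|quickly   bed|
|were     this|
|line keyboard|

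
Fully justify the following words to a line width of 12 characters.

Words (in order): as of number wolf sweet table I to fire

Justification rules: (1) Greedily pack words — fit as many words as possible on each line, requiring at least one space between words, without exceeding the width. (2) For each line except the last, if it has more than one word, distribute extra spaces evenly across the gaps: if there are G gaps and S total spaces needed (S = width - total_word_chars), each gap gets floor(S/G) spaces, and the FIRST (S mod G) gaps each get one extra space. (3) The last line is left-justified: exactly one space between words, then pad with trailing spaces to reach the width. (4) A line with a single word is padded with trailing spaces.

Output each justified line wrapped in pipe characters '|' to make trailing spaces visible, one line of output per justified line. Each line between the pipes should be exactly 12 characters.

Line 1: ['as', 'of', 'number'] (min_width=12, slack=0)
Line 2: ['wolf', 'sweet'] (min_width=10, slack=2)
Line 3: ['table', 'I', 'to'] (min_width=10, slack=2)
Line 4: ['fire'] (min_width=4, slack=8)

Answer: |as of number|
|wolf   sweet|
|table  I  to|
|fire        |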